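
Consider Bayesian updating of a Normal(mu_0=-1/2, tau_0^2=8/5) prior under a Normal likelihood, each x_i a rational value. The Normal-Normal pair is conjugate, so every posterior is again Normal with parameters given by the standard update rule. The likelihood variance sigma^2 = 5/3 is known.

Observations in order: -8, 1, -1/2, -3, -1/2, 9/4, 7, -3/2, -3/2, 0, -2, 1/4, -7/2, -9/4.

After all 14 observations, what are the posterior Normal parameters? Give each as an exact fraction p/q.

mu_0=-613/722, tau_0^2=40/361

obs 1: x=-8 → posterior Normal(-409/98, 40/49)
obs 2: x=1 → posterior Normal(-361/146, 40/73)
obs 3: x=-1/2 → posterior Normal(-385/194, 40/97)
obs 4: x=-3 → posterior Normal(-529/242, 40/121)
obs 5: x=-1/2 → posterior Normal(-553/290, 8/29)
obs 6: x=9/4 → posterior Normal(-445/338, 40/169)
obs 7: x=7 → posterior Normal(-109/386, 40/193)
obs 8: x=-3/2 → posterior Normal(-181/434, 40/217)
obs 9: x=-3/2 → posterior Normal(-253/482, 40/241)
obs 10: x=0 → posterior Normal(-253/530, 8/53)
obs 11: x=-2 → posterior Normal(-349/578, 40/289)
obs 12: x=1/4 → posterior Normal(-337/626, 40/313)
obs 13: x=-7/2 → posterior Normal(-505/674, 40/337)
obs 14: x=-9/4 → posterior Normal(-613/722, 40/361)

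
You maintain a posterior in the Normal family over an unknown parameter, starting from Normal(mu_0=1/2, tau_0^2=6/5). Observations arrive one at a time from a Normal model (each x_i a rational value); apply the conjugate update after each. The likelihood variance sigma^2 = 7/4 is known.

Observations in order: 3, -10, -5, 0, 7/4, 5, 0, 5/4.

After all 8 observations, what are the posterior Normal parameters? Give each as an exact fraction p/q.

mu_0=-157/454, tau_0^2=42/227

obs 1: x=3 → posterior Normal(179/118, 42/59)
obs 2: x=-10 → posterior Normal(-301/166, 42/83)
obs 3: x=-5 → posterior Normal(-541/214, 42/107)
obs 4: x=0 → posterior Normal(-541/262, 42/131)
obs 5: x=7/4 → posterior Normal(-457/310, 42/155)
obs 6: x=5 → posterior Normal(-217/358, 42/179)
obs 7: x=0 → posterior Normal(-31/58, 6/29)
obs 8: x=5/4 → posterior Normal(-157/454, 42/227)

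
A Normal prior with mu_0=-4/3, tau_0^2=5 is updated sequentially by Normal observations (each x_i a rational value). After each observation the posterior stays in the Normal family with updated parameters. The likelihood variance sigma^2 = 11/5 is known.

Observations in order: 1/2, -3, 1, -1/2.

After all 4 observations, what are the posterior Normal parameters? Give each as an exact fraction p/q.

obs 1: x=1/2 → posterior Normal(-13/216, 55/36)
obs 2: x=-3 → posterior Normal(-463/366, 55/61)
obs 3: x=1 → posterior Normal(-313/516, 55/86)
obs 4: x=-1/2 → posterior Normal(-194/333, 55/111)

mu_0=-194/333, tau_0^2=55/111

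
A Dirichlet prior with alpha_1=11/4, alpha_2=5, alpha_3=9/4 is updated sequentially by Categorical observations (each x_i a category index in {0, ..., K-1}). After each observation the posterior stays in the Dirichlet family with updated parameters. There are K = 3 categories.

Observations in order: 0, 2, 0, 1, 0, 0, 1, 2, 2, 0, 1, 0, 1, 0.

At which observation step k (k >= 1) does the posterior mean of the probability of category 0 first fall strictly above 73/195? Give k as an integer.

k = 5

obs 1: x=0 → posterior Dirichlet(15/4, 5, 9/4)
obs 2: x=2 → posterior Dirichlet(15/4, 5, 13/4)
obs 3: x=0 → posterior Dirichlet(19/4, 5, 13/4)
obs 4: x=1 → posterior Dirichlet(19/4, 6, 13/4)
obs 5: x=0 → posterior Dirichlet(23/4, 6, 13/4)
obs 6: x=0 → posterior Dirichlet(27/4, 6, 13/4)
obs 7: x=1 → posterior Dirichlet(27/4, 7, 13/4)
obs 8: x=2 → posterior Dirichlet(27/4, 7, 17/4)
obs 9: x=2 → posterior Dirichlet(27/4, 7, 21/4)
obs 10: x=0 → posterior Dirichlet(31/4, 7, 21/4)
obs 11: x=1 → posterior Dirichlet(31/4, 8, 21/4)
obs 12: x=0 → posterior Dirichlet(35/4, 8, 21/4)
obs 13: x=1 → posterior Dirichlet(35/4, 9, 21/4)
obs 14: x=0 → posterior Dirichlet(39/4, 9, 21/4)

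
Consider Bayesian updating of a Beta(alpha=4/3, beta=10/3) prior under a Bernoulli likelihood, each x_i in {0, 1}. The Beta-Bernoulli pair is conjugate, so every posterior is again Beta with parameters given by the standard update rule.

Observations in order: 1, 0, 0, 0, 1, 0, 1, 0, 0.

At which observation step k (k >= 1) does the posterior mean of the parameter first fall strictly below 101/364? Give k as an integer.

k = 4

obs 1: x=1 → posterior Beta(7/3, 10/3)
obs 2: x=0 → posterior Beta(7/3, 13/3)
obs 3: x=0 → posterior Beta(7/3, 16/3)
obs 4: x=0 → posterior Beta(7/3, 19/3)
obs 5: x=1 → posterior Beta(10/3, 19/3)
obs 6: x=0 → posterior Beta(10/3, 22/3)
obs 7: x=1 → posterior Beta(13/3, 22/3)
obs 8: x=0 → posterior Beta(13/3, 25/3)
obs 9: x=0 → posterior Beta(13/3, 28/3)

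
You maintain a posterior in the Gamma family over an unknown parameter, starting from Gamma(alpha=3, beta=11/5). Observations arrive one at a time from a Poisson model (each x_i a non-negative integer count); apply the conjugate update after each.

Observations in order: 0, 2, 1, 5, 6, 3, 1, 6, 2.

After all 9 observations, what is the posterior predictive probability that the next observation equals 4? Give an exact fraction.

obs 1: x=0 → posterior Gamma(3, 16/5)
obs 2: x=2 → posterior Gamma(5, 21/5)
obs 3: x=1 → posterior Gamma(6, 26/5)
obs 4: x=5 → posterior Gamma(11, 31/5)
obs 5: x=6 → posterior Gamma(17, 36/5)
obs 6: x=3 → posterior Gamma(20, 41/5)
obs 7: x=1 → posterior Gamma(21, 46/5)
obs 8: x=6 → posterior Gamma(27, 51/5)
obs 9: x=2 → posterior Gamma(29, 56/5)

11198309943137763156160112922039976068364725992921497600000/82391907081252241482446054994858845541258598700475465198781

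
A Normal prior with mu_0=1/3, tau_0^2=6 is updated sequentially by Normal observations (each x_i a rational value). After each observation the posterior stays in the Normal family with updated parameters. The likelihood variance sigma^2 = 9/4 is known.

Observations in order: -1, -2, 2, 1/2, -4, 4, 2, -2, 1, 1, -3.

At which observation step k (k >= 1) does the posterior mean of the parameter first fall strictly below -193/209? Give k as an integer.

obs 1: x=-1 → posterior Normal(-7/11, 18/11)
obs 2: x=-2 → posterior Normal(-23/19, 18/19)
obs 3: x=2 → posterior Normal(-7/27, 2/3)
obs 4: x=1/2 → posterior Normal(-3/35, 18/35)
obs 5: x=-4 → posterior Normal(-35/43, 18/43)
obs 6: x=4 → posterior Normal(-1/17, 6/17)
obs 7: x=2 → posterior Normal(13/59, 18/59)
obs 8: x=-2 → posterior Normal(-3/67, 18/67)
obs 9: x=1 → posterior Normal(1/15, 6/25)
obs 10: x=1 → posterior Normal(13/83, 18/83)
obs 11: x=-3 → posterior Normal(-11/91, 18/91)

k = 2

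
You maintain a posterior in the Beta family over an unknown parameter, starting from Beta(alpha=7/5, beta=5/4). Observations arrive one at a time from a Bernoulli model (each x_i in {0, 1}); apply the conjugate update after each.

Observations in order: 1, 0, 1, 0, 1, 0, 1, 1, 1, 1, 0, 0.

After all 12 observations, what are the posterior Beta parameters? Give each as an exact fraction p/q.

obs 1: x=1 → posterior Beta(12/5, 5/4)
obs 2: x=0 → posterior Beta(12/5, 9/4)
obs 3: x=1 → posterior Beta(17/5, 9/4)
obs 4: x=0 → posterior Beta(17/5, 13/4)
obs 5: x=1 → posterior Beta(22/5, 13/4)
obs 6: x=0 → posterior Beta(22/5, 17/4)
obs 7: x=1 → posterior Beta(27/5, 17/4)
obs 8: x=1 → posterior Beta(32/5, 17/4)
obs 9: x=1 → posterior Beta(37/5, 17/4)
obs 10: x=1 → posterior Beta(42/5, 17/4)
obs 11: x=0 → posterior Beta(42/5, 21/4)
obs 12: x=0 → posterior Beta(42/5, 25/4)

alpha=42/5, beta=25/4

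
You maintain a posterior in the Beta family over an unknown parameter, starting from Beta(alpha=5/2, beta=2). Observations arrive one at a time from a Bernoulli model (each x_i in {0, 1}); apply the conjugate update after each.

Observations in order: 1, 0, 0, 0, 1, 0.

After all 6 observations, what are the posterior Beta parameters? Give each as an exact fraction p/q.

obs 1: x=1 → posterior Beta(7/2, 2)
obs 2: x=0 → posterior Beta(7/2, 3)
obs 3: x=0 → posterior Beta(7/2, 4)
obs 4: x=0 → posterior Beta(7/2, 5)
obs 5: x=1 → posterior Beta(9/2, 5)
obs 6: x=0 → posterior Beta(9/2, 6)

alpha=9/2, beta=6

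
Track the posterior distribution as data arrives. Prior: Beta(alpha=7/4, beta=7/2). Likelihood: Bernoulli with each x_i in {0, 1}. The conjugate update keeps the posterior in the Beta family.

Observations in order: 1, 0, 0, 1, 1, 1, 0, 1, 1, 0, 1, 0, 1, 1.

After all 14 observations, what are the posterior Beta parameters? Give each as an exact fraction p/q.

obs 1: x=1 → posterior Beta(11/4, 7/2)
obs 2: x=0 → posterior Beta(11/4, 9/2)
obs 3: x=0 → posterior Beta(11/4, 11/2)
obs 4: x=1 → posterior Beta(15/4, 11/2)
obs 5: x=1 → posterior Beta(19/4, 11/2)
obs 6: x=1 → posterior Beta(23/4, 11/2)
obs 7: x=0 → posterior Beta(23/4, 13/2)
obs 8: x=1 → posterior Beta(27/4, 13/2)
obs 9: x=1 → posterior Beta(31/4, 13/2)
obs 10: x=0 → posterior Beta(31/4, 15/2)
obs 11: x=1 → posterior Beta(35/4, 15/2)
obs 12: x=0 → posterior Beta(35/4, 17/2)
obs 13: x=1 → posterior Beta(39/4, 17/2)
obs 14: x=1 → posterior Beta(43/4, 17/2)

alpha=43/4, beta=17/2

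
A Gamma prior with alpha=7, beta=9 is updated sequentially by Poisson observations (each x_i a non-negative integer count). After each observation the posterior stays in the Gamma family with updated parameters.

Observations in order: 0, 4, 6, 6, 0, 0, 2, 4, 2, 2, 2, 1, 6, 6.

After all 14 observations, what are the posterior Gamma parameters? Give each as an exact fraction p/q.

obs 1: x=0 → posterior Gamma(7, 10)
obs 2: x=4 → posterior Gamma(11, 11)
obs 3: x=6 → posterior Gamma(17, 12)
obs 4: x=6 → posterior Gamma(23, 13)
obs 5: x=0 → posterior Gamma(23, 14)
obs 6: x=0 → posterior Gamma(23, 15)
obs 7: x=2 → posterior Gamma(25, 16)
obs 8: x=4 → posterior Gamma(29, 17)
obs 9: x=2 → posterior Gamma(31, 18)
obs 10: x=2 → posterior Gamma(33, 19)
obs 11: x=2 → posterior Gamma(35, 20)
obs 12: x=1 → posterior Gamma(36, 21)
obs 13: x=6 → posterior Gamma(42, 22)
obs 14: x=6 → posterior Gamma(48, 23)

alpha=48, beta=23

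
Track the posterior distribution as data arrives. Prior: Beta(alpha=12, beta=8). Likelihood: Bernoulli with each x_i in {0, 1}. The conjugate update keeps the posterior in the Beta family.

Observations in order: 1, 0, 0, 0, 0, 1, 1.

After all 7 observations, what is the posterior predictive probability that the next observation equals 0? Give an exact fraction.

4/9

obs 1: x=1 → posterior Beta(13, 8)
obs 2: x=0 → posterior Beta(13, 9)
obs 3: x=0 → posterior Beta(13, 10)
obs 4: x=0 → posterior Beta(13, 11)
obs 5: x=0 → posterior Beta(13, 12)
obs 6: x=1 → posterior Beta(14, 12)
obs 7: x=1 → posterior Beta(15, 12)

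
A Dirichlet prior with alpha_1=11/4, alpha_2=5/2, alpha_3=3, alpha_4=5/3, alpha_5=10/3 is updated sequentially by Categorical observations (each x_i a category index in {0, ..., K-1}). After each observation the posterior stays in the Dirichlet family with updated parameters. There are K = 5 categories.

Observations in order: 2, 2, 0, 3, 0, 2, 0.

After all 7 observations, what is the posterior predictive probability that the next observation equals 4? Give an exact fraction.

obs 1: x=2 → posterior Dirichlet(11/4, 5/2, 4, 5/3, 10/3)
obs 2: x=2 → posterior Dirichlet(11/4, 5/2, 5, 5/3, 10/3)
obs 3: x=0 → posterior Dirichlet(15/4, 5/2, 5, 5/3, 10/3)
obs 4: x=3 → posterior Dirichlet(15/4, 5/2, 5, 8/3, 10/3)
obs 5: x=0 → posterior Dirichlet(19/4, 5/2, 5, 8/3, 10/3)
obs 6: x=2 → posterior Dirichlet(19/4, 5/2, 6, 8/3, 10/3)
obs 7: x=0 → posterior Dirichlet(23/4, 5/2, 6, 8/3, 10/3)

40/243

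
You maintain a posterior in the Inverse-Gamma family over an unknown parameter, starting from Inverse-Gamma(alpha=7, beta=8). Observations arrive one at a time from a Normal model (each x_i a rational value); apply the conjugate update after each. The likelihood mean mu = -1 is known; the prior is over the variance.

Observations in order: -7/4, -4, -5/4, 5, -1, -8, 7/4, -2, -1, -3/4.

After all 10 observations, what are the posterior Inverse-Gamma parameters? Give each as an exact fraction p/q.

alpha=12, beta=477/8

obs 1: x=-7/4 → posterior Inverse-Gamma(15/2, 265/32)
obs 2: x=-4 → posterior Inverse-Gamma(8, 409/32)
obs 3: x=-5/4 → posterior Inverse-Gamma(17/2, 205/16)
obs 4: x=5 → posterior Inverse-Gamma(9, 493/16)
obs 5: x=-1 → posterior Inverse-Gamma(19/2, 493/16)
obs 6: x=-8 → posterior Inverse-Gamma(10, 885/16)
obs 7: x=7/4 → posterior Inverse-Gamma(21/2, 1891/32)
obs 8: x=-2 → posterior Inverse-Gamma(11, 1907/32)
obs 9: x=-1 → posterior Inverse-Gamma(23/2, 1907/32)
obs 10: x=-3/4 → posterior Inverse-Gamma(12, 477/8)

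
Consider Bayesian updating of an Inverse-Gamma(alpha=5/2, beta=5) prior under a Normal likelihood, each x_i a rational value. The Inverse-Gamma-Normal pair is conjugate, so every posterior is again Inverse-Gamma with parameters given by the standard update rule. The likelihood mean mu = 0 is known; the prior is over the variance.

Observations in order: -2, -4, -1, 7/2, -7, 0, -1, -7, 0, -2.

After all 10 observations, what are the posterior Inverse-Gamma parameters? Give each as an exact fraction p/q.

obs 1: x=-2 → posterior Inverse-Gamma(3, 7)
obs 2: x=-4 → posterior Inverse-Gamma(7/2, 15)
obs 3: x=-1 → posterior Inverse-Gamma(4, 31/2)
obs 4: x=7/2 → posterior Inverse-Gamma(9/2, 173/8)
obs 5: x=-7 → posterior Inverse-Gamma(5, 369/8)
obs 6: x=0 → posterior Inverse-Gamma(11/2, 369/8)
obs 7: x=-1 → posterior Inverse-Gamma(6, 373/8)
obs 8: x=-7 → posterior Inverse-Gamma(13/2, 569/8)
obs 9: x=0 → posterior Inverse-Gamma(7, 569/8)
obs 10: x=-2 → posterior Inverse-Gamma(15/2, 585/8)

alpha=15/2, beta=585/8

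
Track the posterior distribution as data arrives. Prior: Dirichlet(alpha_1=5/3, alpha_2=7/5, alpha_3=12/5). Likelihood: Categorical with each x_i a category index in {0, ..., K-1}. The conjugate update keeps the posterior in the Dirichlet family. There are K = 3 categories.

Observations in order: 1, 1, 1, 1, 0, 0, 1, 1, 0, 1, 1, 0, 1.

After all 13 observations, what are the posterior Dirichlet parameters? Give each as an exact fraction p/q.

obs 1: x=1 → posterior Dirichlet(5/3, 12/5, 12/5)
obs 2: x=1 → posterior Dirichlet(5/3, 17/5, 12/5)
obs 3: x=1 → posterior Dirichlet(5/3, 22/5, 12/5)
obs 4: x=1 → posterior Dirichlet(5/3, 27/5, 12/5)
obs 5: x=0 → posterior Dirichlet(8/3, 27/5, 12/5)
obs 6: x=0 → posterior Dirichlet(11/3, 27/5, 12/5)
obs 7: x=1 → posterior Dirichlet(11/3, 32/5, 12/5)
obs 8: x=1 → posterior Dirichlet(11/3, 37/5, 12/5)
obs 9: x=0 → posterior Dirichlet(14/3, 37/5, 12/5)
obs 10: x=1 → posterior Dirichlet(14/3, 42/5, 12/5)
obs 11: x=1 → posterior Dirichlet(14/3, 47/5, 12/5)
obs 12: x=0 → posterior Dirichlet(17/3, 47/5, 12/5)
obs 13: x=1 → posterior Dirichlet(17/3, 52/5, 12/5)

alpha_1=17/3, alpha_2=52/5, alpha_3=12/5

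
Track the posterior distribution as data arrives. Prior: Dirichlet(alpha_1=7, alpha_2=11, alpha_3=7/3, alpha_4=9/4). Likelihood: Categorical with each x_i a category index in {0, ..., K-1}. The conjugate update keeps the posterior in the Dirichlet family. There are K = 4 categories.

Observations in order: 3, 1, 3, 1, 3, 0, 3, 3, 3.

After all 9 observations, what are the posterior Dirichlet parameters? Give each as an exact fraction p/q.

obs 1: x=3 → posterior Dirichlet(7, 11, 7/3, 13/4)
obs 2: x=1 → posterior Dirichlet(7, 12, 7/3, 13/4)
obs 3: x=3 → posterior Dirichlet(7, 12, 7/3, 17/4)
obs 4: x=1 → posterior Dirichlet(7, 13, 7/3, 17/4)
obs 5: x=3 → posterior Dirichlet(7, 13, 7/3, 21/4)
obs 6: x=0 → posterior Dirichlet(8, 13, 7/3, 21/4)
obs 7: x=3 → posterior Dirichlet(8, 13, 7/3, 25/4)
obs 8: x=3 → posterior Dirichlet(8, 13, 7/3, 29/4)
obs 9: x=3 → posterior Dirichlet(8, 13, 7/3, 33/4)

alpha_1=8, alpha_2=13, alpha_3=7/3, alpha_4=33/4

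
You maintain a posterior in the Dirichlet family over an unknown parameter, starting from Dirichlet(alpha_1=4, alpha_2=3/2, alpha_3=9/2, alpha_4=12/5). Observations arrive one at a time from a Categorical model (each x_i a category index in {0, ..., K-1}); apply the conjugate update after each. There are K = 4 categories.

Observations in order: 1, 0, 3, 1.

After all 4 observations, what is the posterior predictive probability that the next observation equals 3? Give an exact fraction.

17/82

obs 1: x=1 → posterior Dirichlet(4, 5/2, 9/2, 12/5)
obs 2: x=0 → posterior Dirichlet(5, 5/2, 9/2, 12/5)
obs 3: x=3 → posterior Dirichlet(5, 5/2, 9/2, 17/5)
obs 4: x=1 → posterior Dirichlet(5, 7/2, 9/2, 17/5)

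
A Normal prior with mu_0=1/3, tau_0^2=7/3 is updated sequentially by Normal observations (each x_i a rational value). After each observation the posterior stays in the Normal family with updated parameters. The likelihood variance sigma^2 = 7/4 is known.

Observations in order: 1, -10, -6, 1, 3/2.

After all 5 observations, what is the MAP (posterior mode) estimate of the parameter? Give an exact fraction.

-49/23

obs 1: x=1 → posterior Normal(5/7, 1)
obs 2: x=-10 → posterior Normal(-35/11, 7/11)
obs 3: x=-6 → posterior Normal(-59/15, 7/15)
obs 4: x=1 → posterior Normal(-55/19, 7/19)
obs 5: x=3/2 → posterior Normal(-49/23, 7/23)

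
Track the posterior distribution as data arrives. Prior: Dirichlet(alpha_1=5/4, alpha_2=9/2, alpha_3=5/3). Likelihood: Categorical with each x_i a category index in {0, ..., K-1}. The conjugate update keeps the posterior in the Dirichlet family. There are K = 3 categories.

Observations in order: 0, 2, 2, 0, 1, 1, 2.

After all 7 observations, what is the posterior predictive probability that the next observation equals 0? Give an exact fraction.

39/173

obs 1: x=0 → posterior Dirichlet(9/4, 9/2, 5/3)
obs 2: x=2 → posterior Dirichlet(9/4, 9/2, 8/3)
obs 3: x=2 → posterior Dirichlet(9/4, 9/2, 11/3)
obs 4: x=0 → posterior Dirichlet(13/4, 9/2, 11/3)
obs 5: x=1 → posterior Dirichlet(13/4, 11/2, 11/3)
obs 6: x=1 → posterior Dirichlet(13/4, 13/2, 11/3)
obs 7: x=2 → posterior Dirichlet(13/4, 13/2, 14/3)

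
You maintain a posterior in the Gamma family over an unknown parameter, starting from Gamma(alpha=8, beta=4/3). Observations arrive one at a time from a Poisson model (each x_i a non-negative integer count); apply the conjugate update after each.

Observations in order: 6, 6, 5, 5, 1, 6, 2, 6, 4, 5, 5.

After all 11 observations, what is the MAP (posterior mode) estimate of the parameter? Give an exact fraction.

174/37

obs 1: x=6 → posterior Gamma(14, 7/3)
obs 2: x=6 → posterior Gamma(20, 10/3)
obs 3: x=5 → posterior Gamma(25, 13/3)
obs 4: x=5 → posterior Gamma(30, 16/3)
obs 5: x=1 → posterior Gamma(31, 19/3)
obs 6: x=6 → posterior Gamma(37, 22/3)
obs 7: x=2 → posterior Gamma(39, 25/3)
obs 8: x=6 → posterior Gamma(45, 28/3)
obs 9: x=4 → posterior Gamma(49, 31/3)
obs 10: x=5 → posterior Gamma(54, 34/3)
obs 11: x=5 → posterior Gamma(59, 37/3)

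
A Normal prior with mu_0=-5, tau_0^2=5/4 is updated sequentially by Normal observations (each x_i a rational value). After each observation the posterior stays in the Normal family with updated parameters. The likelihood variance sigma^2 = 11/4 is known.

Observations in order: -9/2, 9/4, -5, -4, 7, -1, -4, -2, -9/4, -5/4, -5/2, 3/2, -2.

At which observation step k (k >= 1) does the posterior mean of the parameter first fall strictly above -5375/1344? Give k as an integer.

k = 2

obs 1: x=-9/2 → posterior Normal(-155/32, 55/64)
obs 2: x=9/4 → posterior Normal(-265/84, 55/84)
obs 3: x=-5 → posterior Normal(-365/104, 55/104)
obs 4: x=-4 → posterior Normal(-445/124, 55/124)
obs 5: x=7 → posterior Normal(-305/144, 55/144)
obs 6: x=-1 → posterior Normal(-325/164, 55/164)
obs 7: x=-4 → posterior Normal(-405/184, 55/184)
obs 8: x=-2 → posterior Normal(-445/204, 55/204)
obs 9: x=-9/4 → posterior Normal(-35/16, 55/224)
obs 10: x=-5/4 → posterior Normal(-515/244, 55/244)
obs 11: x=-5/2 → posterior Normal(-565/264, 5/24)
obs 12: x=3/2 → posterior Normal(-535/284, 55/284)
obs 13: x=-2 → posterior Normal(-575/304, 55/304)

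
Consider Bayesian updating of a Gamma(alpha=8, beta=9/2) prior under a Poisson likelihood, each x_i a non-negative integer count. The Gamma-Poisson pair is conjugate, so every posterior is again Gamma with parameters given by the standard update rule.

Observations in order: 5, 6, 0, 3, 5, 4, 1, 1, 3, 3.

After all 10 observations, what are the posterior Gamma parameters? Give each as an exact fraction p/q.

alpha=39, beta=29/2

obs 1: x=5 → posterior Gamma(13, 11/2)
obs 2: x=6 → posterior Gamma(19, 13/2)
obs 3: x=0 → posterior Gamma(19, 15/2)
obs 4: x=3 → posterior Gamma(22, 17/2)
obs 5: x=5 → posterior Gamma(27, 19/2)
obs 6: x=4 → posterior Gamma(31, 21/2)
obs 7: x=1 → posterior Gamma(32, 23/2)
obs 8: x=1 → posterior Gamma(33, 25/2)
obs 9: x=3 → posterior Gamma(36, 27/2)
obs 10: x=3 → posterior Gamma(39, 29/2)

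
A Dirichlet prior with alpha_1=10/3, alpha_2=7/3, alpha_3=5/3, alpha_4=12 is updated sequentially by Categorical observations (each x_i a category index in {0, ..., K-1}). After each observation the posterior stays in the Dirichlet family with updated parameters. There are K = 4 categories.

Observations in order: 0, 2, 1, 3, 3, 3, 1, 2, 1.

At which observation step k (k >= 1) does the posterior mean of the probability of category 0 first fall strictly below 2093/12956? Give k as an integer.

obs 1: x=0 → posterior Dirichlet(13/3, 7/3, 5/3, 12)
obs 2: x=2 → posterior Dirichlet(13/3, 7/3, 8/3, 12)
obs 3: x=1 → posterior Dirichlet(13/3, 10/3, 8/3, 12)
obs 4: x=3 → posterior Dirichlet(13/3, 10/3, 8/3, 13)
obs 5: x=3 → posterior Dirichlet(13/3, 10/3, 8/3, 14)
obs 6: x=3 → posterior Dirichlet(13/3, 10/3, 8/3, 15)
obs 7: x=1 → posterior Dirichlet(13/3, 13/3, 8/3, 15)
obs 8: x=2 → posterior Dirichlet(13/3, 13/3, 11/3, 15)
obs 9: x=1 → posterior Dirichlet(13/3, 16/3, 11/3, 15)

k = 8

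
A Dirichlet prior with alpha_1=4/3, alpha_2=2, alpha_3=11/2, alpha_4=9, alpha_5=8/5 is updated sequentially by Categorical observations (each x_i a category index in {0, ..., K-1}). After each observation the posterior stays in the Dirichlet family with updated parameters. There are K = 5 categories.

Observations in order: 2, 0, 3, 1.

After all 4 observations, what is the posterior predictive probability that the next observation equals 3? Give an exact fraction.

300/703

obs 1: x=2 → posterior Dirichlet(4/3, 2, 13/2, 9, 8/5)
obs 2: x=0 → posterior Dirichlet(7/3, 2, 13/2, 9, 8/5)
obs 3: x=3 → posterior Dirichlet(7/3, 2, 13/2, 10, 8/5)
obs 4: x=1 → posterior Dirichlet(7/3, 3, 13/2, 10, 8/5)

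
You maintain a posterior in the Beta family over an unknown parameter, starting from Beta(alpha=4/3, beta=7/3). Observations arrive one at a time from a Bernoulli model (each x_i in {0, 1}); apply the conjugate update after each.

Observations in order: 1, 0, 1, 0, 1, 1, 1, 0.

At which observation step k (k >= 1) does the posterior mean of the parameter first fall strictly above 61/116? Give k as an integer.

obs 1: x=1 → posterior Beta(7/3, 7/3)
obs 2: x=0 → posterior Beta(7/3, 10/3)
obs 3: x=1 → posterior Beta(10/3, 10/3)
obs 4: x=0 → posterior Beta(10/3, 13/3)
obs 5: x=1 → posterior Beta(13/3, 13/3)
obs 6: x=1 → posterior Beta(16/3, 13/3)
obs 7: x=1 → posterior Beta(19/3, 13/3)
obs 8: x=0 → posterior Beta(19/3, 16/3)

k = 6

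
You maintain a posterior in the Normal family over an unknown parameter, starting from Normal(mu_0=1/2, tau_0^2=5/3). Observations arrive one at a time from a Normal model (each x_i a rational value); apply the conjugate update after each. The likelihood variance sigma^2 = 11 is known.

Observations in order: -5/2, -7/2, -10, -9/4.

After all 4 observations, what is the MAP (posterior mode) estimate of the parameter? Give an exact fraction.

obs 1: x=-5/2 → posterior Normal(2/19, 55/38)
obs 2: x=-7/2 → posterior Normal(-27/86, 55/43)
obs 3: x=-10 → posterior Normal(-127/96, 55/48)
obs 4: x=-9/4 → posterior Normal(-299/212, 55/53)

-299/212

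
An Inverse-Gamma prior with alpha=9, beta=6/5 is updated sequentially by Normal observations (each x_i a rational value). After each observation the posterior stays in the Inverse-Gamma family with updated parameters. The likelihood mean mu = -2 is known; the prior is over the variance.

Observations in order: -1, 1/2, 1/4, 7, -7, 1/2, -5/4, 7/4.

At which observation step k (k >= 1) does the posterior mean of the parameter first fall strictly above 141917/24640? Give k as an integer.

k = 6

obs 1: x=-1 → posterior Inverse-Gamma(19/2, 17/10)
obs 2: x=1/2 → posterior Inverse-Gamma(10, 193/40)
obs 3: x=1/4 → posterior Inverse-Gamma(21/2, 1177/160)
obs 4: x=7 → posterior Inverse-Gamma(11, 7657/160)
obs 5: x=-7 → posterior Inverse-Gamma(23/2, 9657/160)
obs 6: x=1/2 → posterior Inverse-Gamma(12, 10157/160)
obs 7: x=-5/4 → posterior Inverse-Gamma(25/2, 5101/80)
obs 8: x=7/4 → posterior Inverse-Gamma(13, 11327/160)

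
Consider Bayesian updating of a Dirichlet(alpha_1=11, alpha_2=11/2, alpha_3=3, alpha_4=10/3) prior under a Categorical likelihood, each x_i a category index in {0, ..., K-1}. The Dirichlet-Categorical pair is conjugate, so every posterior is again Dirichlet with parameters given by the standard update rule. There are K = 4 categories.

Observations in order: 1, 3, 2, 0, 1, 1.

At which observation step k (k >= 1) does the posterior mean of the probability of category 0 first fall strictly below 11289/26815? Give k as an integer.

k = 6

obs 1: x=1 → posterior Dirichlet(11, 13/2, 3, 10/3)
obs 2: x=3 → posterior Dirichlet(11, 13/2, 3, 13/3)
obs 3: x=2 → posterior Dirichlet(11, 13/2, 4, 13/3)
obs 4: x=0 → posterior Dirichlet(12, 13/2, 4, 13/3)
obs 5: x=1 → posterior Dirichlet(12, 15/2, 4, 13/3)
obs 6: x=1 → posterior Dirichlet(12, 17/2, 4, 13/3)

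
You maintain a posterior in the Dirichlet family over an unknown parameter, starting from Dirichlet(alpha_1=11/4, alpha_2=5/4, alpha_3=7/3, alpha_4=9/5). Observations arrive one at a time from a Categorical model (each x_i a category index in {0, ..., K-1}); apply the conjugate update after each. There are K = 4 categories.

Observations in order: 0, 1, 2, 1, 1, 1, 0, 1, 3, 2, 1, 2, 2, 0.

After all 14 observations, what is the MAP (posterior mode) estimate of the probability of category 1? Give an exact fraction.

obs 1: x=0 → posterior Dirichlet(15/4, 5/4, 7/3, 9/5)
obs 2: x=1 → posterior Dirichlet(15/4, 9/4, 7/3, 9/5)
obs 3: x=2 → posterior Dirichlet(15/4, 9/4, 10/3, 9/5)
obs 4: x=1 → posterior Dirichlet(15/4, 13/4, 10/3, 9/5)
obs 5: x=1 → posterior Dirichlet(15/4, 17/4, 10/3, 9/5)
obs 6: x=1 → posterior Dirichlet(15/4, 21/4, 10/3, 9/5)
obs 7: x=0 → posterior Dirichlet(19/4, 21/4, 10/3, 9/5)
obs 8: x=1 → posterior Dirichlet(19/4, 25/4, 10/3, 9/5)
obs 9: x=3 → posterior Dirichlet(19/4, 25/4, 10/3, 14/5)
obs 10: x=2 → posterior Dirichlet(19/4, 25/4, 13/3, 14/5)
obs 11: x=1 → posterior Dirichlet(19/4, 29/4, 13/3, 14/5)
obs 12: x=2 → posterior Dirichlet(19/4, 29/4, 16/3, 14/5)
obs 13: x=2 → posterior Dirichlet(19/4, 29/4, 19/3, 14/5)
obs 14: x=0 → posterior Dirichlet(23/4, 29/4, 19/3, 14/5)

375/1088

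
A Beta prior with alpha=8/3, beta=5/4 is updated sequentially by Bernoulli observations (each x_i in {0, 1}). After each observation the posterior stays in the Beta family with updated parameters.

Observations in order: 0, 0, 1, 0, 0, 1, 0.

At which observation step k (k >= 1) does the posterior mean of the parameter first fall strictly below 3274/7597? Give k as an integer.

obs 1: x=0 → posterior Beta(8/3, 9/4)
obs 2: x=0 → posterior Beta(8/3, 13/4)
obs 3: x=1 → posterior Beta(11/3, 13/4)
obs 4: x=0 → posterior Beta(11/3, 17/4)
obs 5: x=0 → posterior Beta(11/3, 21/4)
obs 6: x=1 → posterior Beta(14/3, 21/4)
obs 7: x=0 → posterior Beta(14/3, 25/4)

k = 5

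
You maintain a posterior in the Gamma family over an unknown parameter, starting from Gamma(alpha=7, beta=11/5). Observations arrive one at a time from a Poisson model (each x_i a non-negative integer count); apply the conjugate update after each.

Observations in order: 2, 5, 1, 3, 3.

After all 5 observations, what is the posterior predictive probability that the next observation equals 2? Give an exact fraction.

obs 1: x=2 → posterior Gamma(9, 16/5)
obs 2: x=5 → posterior Gamma(14, 21/5)
obs 3: x=1 → posterior Gamma(15, 26/5)
obs 4: x=3 → posterior Gamma(18, 31/5)
obs 5: x=3 → posterior Gamma(21, 36/5)

2779102114625612312703696078530150400/12417343769139486882278320020632149721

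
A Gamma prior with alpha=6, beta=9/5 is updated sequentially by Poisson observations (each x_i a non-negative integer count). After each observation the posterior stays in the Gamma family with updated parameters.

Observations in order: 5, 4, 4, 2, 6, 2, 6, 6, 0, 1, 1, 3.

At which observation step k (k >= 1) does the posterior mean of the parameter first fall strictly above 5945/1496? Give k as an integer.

obs 1: x=5 → posterior Gamma(11, 14/5)
obs 2: x=4 → posterior Gamma(15, 19/5)
obs 3: x=4 → posterior Gamma(19, 24/5)
obs 4: x=2 → posterior Gamma(21, 29/5)
obs 5: x=6 → posterior Gamma(27, 34/5)
obs 6: x=2 → posterior Gamma(29, 39/5)
obs 7: x=6 → posterior Gamma(35, 44/5)
obs 8: x=6 → posterior Gamma(41, 49/5)
obs 9: x=0 → posterior Gamma(41, 54/5)
obs 10: x=1 → posterior Gamma(42, 59/5)
obs 11: x=1 → posterior Gamma(43, 64/5)
obs 12: x=3 → posterior Gamma(46, 69/5)

k = 7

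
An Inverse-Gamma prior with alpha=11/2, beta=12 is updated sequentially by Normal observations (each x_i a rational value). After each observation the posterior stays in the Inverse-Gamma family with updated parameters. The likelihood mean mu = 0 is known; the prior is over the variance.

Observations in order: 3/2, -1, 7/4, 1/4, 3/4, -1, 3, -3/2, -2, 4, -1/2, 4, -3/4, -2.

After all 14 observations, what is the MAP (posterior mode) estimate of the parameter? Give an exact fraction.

28/9

obs 1: x=3/2 → posterior Inverse-Gamma(6, 105/8)
obs 2: x=-1 → posterior Inverse-Gamma(13/2, 109/8)
obs 3: x=7/4 → posterior Inverse-Gamma(7, 485/32)
obs 4: x=1/4 → posterior Inverse-Gamma(15/2, 243/16)
obs 5: x=3/4 → posterior Inverse-Gamma(8, 495/32)
obs 6: x=-1 → posterior Inverse-Gamma(17/2, 511/32)
obs 7: x=3 → posterior Inverse-Gamma(9, 655/32)
obs 8: x=-3/2 → posterior Inverse-Gamma(19/2, 691/32)
obs 9: x=-2 → posterior Inverse-Gamma(10, 755/32)
obs 10: x=4 → posterior Inverse-Gamma(21/2, 1011/32)
obs 11: x=-1/2 → posterior Inverse-Gamma(11, 1015/32)
obs 12: x=4 → posterior Inverse-Gamma(23/2, 1271/32)
obs 13: x=-3/4 → posterior Inverse-Gamma(12, 40)
obs 14: x=-2 → posterior Inverse-Gamma(25/2, 42)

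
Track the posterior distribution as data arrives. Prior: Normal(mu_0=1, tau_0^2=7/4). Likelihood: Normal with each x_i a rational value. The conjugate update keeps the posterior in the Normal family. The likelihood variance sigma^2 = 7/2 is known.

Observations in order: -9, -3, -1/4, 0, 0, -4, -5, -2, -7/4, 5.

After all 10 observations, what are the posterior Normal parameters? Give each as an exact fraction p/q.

obs 1: x=-9 → posterior Normal(-7/3, 7/6)
obs 2: x=-3 → posterior Normal(-5/2, 7/8)
obs 3: x=-1/4 → posterior Normal(-41/20, 7/10)
obs 4: x=0 → posterior Normal(-41/24, 7/12)
obs 5: x=0 → posterior Normal(-41/28, 1/2)
obs 6: x=-4 → posterior Normal(-57/32, 7/16)
obs 7: x=-5 → posterior Normal(-77/36, 7/18)
obs 8: x=-2 → posterior Normal(-17/8, 7/20)
obs 9: x=-7/4 → posterior Normal(-23/11, 7/22)
obs 10: x=5 → posterior Normal(-3/2, 7/24)

mu_0=-3/2, tau_0^2=7/24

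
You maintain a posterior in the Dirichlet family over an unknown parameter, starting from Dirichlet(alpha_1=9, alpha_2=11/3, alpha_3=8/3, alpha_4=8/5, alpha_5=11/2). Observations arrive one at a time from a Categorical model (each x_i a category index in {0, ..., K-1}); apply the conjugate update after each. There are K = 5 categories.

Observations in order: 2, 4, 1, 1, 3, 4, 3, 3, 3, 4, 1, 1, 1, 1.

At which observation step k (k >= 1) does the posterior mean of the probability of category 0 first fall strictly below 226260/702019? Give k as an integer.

obs 1: x=2 → posterior Dirichlet(9, 11/3, 11/3, 8/5, 11/2)
obs 2: x=4 → posterior Dirichlet(9, 11/3, 11/3, 8/5, 13/2)
obs 3: x=1 → posterior Dirichlet(9, 14/3, 11/3, 8/5, 13/2)
obs 4: x=1 → posterior Dirichlet(9, 17/3, 11/3, 8/5, 13/2)
obs 5: x=3 → posterior Dirichlet(9, 17/3, 11/3, 13/5, 13/2)
obs 6: x=4 → posterior Dirichlet(9, 17/3, 11/3, 13/5, 15/2)
obs 7: x=3 → posterior Dirichlet(9, 17/3, 11/3, 18/5, 15/2)
obs 8: x=3 → posterior Dirichlet(9, 17/3, 11/3, 23/5, 15/2)
obs 9: x=3 → posterior Dirichlet(9, 17/3, 11/3, 28/5, 15/2)
obs 10: x=4 → posterior Dirichlet(9, 17/3, 11/3, 28/5, 17/2)
obs 11: x=1 → posterior Dirichlet(9, 20/3, 11/3, 28/5, 17/2)
obs 12: x=1 → posterior Dirichlet(9, 23/3, 11/3, 28/5, 17/2)
obs 13: x=1 → posterior Dirichlet(9, 26/3, 11/3, 28/5, 17/2)
obs 14: x=1 → posterior Dirichlet(9, 29/3, 11/3, 28/5, 17/2)

k = 6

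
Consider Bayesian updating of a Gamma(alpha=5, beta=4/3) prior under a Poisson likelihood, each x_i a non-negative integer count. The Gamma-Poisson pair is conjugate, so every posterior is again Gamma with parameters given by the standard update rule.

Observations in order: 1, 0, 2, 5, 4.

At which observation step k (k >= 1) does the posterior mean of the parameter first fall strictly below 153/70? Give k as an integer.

obs 1: x=1 → posterior Gamma(6, 7/3)
obs 2: x=0 → posterior Gamma(6, 10/3)
obs 3: x=2 → posterior Gamma(8, 13/3)
obs 4: x=5 → posterior Gamma(13, 16/3)
obs 5: x=4 → posterior Gamma(17, 19/3)

k = 2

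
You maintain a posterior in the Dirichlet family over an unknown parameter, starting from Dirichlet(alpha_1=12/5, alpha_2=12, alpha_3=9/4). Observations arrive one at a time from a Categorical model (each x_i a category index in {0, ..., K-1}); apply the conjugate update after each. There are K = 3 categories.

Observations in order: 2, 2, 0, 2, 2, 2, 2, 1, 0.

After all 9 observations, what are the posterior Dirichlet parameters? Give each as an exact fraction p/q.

alpha_1=22/5, alpha_2=13, alpha_3=33/4

obs 1: x=2 → posterior Dirichlet(12/5, 12, 13/4)
obs 2: x=2 → posterior Dirichlet(12/5, 12, 17/4)
obs 3: x=0 → posterior Dirichlet(17/5, 12, 17/4)
obs 4: x=2 → posterior Dirichlet(17/5, 12, 21/4)
obs 5: x=2 → posterior Dirichlet(17/5, 12, 25/4)
obs 6: x=2 → posterior Dirichlet(17/5, 12, 29/4)
obs 7: x=2 → posterior Dirichlet(17/5, 12, 33/4)
obs 8: x=1 → posterior Dirichlet(17/5, 13, 33/4)
obs 9: x=0 → posterior Dirichlet(22/5, 13, 33/4)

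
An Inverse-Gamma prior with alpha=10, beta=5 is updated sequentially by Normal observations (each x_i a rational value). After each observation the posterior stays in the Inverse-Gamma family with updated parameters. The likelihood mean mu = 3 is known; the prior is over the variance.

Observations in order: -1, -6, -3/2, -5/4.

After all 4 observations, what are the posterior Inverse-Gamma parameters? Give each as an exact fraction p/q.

alpha=12, beta=2325/32

obs 1: x=-1 → posterior Inverse-Gamma(21/2, 13)
obs 2: x=-6 → posterior Inverse-Gamma(11, 107/2)
obs 3: x=-3/2 → posterior Inverse-Gamma(23/2, 509/8)
obs 4: x=-5/4 → posterior Inverse-Gamma(12, 2325/32)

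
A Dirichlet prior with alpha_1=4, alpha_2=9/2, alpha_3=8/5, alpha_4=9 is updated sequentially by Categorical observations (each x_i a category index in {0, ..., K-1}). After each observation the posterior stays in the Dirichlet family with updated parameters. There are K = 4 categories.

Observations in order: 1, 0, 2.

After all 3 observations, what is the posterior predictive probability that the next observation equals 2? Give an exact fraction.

2/17

obs 1: x=1 → posterior Dirichlet(4, 11/2, 8/5, 9)
obs 2: x=0 → posterior Dirichlet(5, 11/2, 8/5, 9)
obs 3: x=2 → posterior Dirichlet(5, 11/2, 13/5, 9)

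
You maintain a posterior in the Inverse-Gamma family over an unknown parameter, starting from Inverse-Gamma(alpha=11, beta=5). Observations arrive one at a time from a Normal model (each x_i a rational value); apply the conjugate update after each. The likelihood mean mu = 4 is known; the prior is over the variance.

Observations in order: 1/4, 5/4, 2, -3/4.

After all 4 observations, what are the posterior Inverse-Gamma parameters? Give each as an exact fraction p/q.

obs 1: x=1/4 → posterior Inverse-Gamma(23/2, 385/32)
obs 2: x=5/4 → posterior Inverse-Gamma(12, 253/16)
obs 3: x=2 → posterior Inverse-Gamma(25/2, 285/16)
obs 4: x=-3/4 → posterior Inverse-Gamma(13, 931/32)

alpha=13, beta=931/32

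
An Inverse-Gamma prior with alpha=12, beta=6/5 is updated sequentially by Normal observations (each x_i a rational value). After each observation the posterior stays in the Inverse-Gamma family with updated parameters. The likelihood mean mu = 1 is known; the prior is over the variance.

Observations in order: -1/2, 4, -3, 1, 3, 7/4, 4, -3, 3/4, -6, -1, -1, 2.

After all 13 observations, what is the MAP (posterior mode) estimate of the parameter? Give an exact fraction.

obs 1: x=-1/2 → posterior Inverse-Gamma(25/2, 93/40)
obs 2: x=4 → posterior Inverse-Gamma(13, 273/40)
obs 3: x=-3 → posterior Inverse-Gamma(27/2, 593/40)
obs 4: x=1 → posterior Inverse-Gamma(14, 593/40)
obs 5: x=3 → posterior Inverse-Gamma(29/2, 673/40)
obs 6: x=7/4 → posterior Inverse-Gamma(15, 2737/160)
obs 7: x=4 → posterior Inverse-Gamma(31/2, 3457/160)
obs 8: x=-3 → posterior Inverse-Gamma(16, 4737/160)
obs 9: x=3/4 → posterior Inverse-Gamma(33/2, 2371/80)
obs 10: x=-6 → posterior Inverse-Gamma(17, 4331/80)
obs 11: x=-1 → posterior Inverse-Gamma(35/2, 4491/80)
obs 12: x=-1 → posterior Inverse-Gamma(18, 4651/80)
obs 13: x=2 → posterior Inverse-Gamma(37/2, 4691/80)

4691/1560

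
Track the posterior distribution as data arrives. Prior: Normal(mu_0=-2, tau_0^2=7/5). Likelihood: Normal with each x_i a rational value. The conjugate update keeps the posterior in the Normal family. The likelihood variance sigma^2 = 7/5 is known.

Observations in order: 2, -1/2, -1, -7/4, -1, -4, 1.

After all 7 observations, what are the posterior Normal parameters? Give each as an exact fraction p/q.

mu_0=-29/32, tau_0^2=7/40

obs 1: x=2 → posterior Normal(0, 7/10)
obs 2: x=-1/2 → posterior Normal(-1/6, 7/15)
obs 3: x=-1 → posterior Normal(-3/8, 7/20)
obs 4: x=-7/4 → posterior Normal(-13/20, 7/25)
obs 5: x=-1 → posterior Normal(-17/24, 7/30)
obs 6: x=-4 → posterior Normal(-33/28, 1/5)
obs 7: x=1 → posterior Normal(-29/32, 7/40)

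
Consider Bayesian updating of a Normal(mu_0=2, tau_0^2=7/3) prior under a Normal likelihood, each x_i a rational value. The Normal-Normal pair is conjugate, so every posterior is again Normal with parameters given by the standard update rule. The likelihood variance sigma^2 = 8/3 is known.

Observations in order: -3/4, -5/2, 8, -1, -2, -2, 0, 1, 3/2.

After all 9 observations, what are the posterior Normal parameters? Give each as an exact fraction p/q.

obs 1: x=-3/4 → posterior Normal(43/60, 56/45)
obs 2: x=-5/2 → posterior Normal(-27/88, 28/33)
obs 3: x=8 → posterior Normal(197/116, 56/87)
obs 4: x=-1 → posterior Normal(169/144, 14/27)
obs 5: x=-2 → posterior Normal(113/172, 56/129)
obs 6: x=-2 → posterior Normal(57/200, 28/75)
obs 7: x=0 → posterior Normal(1/4, 56/171)
obs 8: x=1 → posterior Normal(85/256, 7/24)
obs 9: x=3/2 → posterior Normal(127/284, 56/213)

mu_0=127/284, tau_0^2=56/213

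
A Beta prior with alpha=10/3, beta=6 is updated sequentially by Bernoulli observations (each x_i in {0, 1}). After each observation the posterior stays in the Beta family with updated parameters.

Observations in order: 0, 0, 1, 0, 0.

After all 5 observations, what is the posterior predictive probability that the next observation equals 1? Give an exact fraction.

obs 1: x=0 → posterior Beta(10/3, 7)
obs 2: x=0 → posterior Beta(10/3, 8)
obs 3: x=1 → posterior Beta(13/3, 8)
obs 4: x=0 → posterior Beta(13/3, 9)
obs 5: x=0 → posterior Beta(13/3, 10)

13/43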